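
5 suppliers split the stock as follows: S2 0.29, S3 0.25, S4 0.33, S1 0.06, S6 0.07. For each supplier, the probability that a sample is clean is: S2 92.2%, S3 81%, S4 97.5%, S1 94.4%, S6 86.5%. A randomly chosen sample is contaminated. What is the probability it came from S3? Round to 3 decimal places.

0.521

Taking complements, P(contaminated | each) = S2 0.078, S3 0.19, S4 0.025, S1 0.056, S6 0.135.
By Bayes' rule, posterior ∝ prior × likelihood:
  S2: 0.29 × 0.078 = 0.02262
  S3: 0.25 × 0.19 = 0.0475
  S4: 0.33 × 0.025 = 0.00825
  S1: 0.06 × 0.056 = 0.00336
  S6: 0.07 × 0.135 = 0.00945
Total = 0.09118.
P(S3 | evidence) = 0.0475 / 0.09118 ≈ 0.521.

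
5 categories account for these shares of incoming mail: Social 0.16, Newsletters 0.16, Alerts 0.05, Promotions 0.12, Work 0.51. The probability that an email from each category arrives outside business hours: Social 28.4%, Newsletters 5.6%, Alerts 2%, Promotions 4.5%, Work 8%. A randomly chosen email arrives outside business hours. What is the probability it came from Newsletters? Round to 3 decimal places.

Unnormalized posteriors (prior × likelihood):
  Social: 0.16 × 0.284 = 0.04544
  Newsletters: 0.16 × 0.056 = 0.00896
  Alerts: 0.05 × 0.02 = 0.001
  Promotions: 0.12 × 0.045 = 0.0054
  Work: 0.51 × 0.08 = 0.0408
Total = 0.1016.
P(Newsletters | evidence) = 0.00896 / 0.1016 ≈ 0.088.

0.088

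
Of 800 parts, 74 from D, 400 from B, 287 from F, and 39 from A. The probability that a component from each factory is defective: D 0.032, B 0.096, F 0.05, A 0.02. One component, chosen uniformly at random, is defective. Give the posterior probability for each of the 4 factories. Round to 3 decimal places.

Unnormalized posteriors (prior × likelihood):
  D: 0.0925 × 0.032 = 0.00296
  B: 0.5 × 0.096 = 0.048
  F: 0.35875 × 0.05 = 0.0179375
  A: 0.04875 × 0.02 = 0.000975
Sum = 0.0698725.
P(D | defective) = 0.00296/0.0698725 ≈ 0.042
P(B | defective) = 0.048/0.0698725 ≈ 0.687
P(F | defective) = 0.0179375/0.0698725 ≈ 0.257
P(A | defective) = 0.000975/0.0698725 ≈ 0.014
(Check: 0.042+0.687+0.257+0.014 = 1.000.)

D 0.042, B 0.687, F 0.257, A 0.014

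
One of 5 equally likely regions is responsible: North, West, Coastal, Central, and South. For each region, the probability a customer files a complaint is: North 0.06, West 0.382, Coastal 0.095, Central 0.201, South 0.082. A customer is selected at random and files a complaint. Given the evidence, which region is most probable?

With a uniform prior (1/5 each), posterior ∝ likelihood:
  North: 0.06
  West: 0.382
  Coastal: 0.095
  Central: 0.201
  South: 0.082
Total = 0.82.
Largest term belongs to West, so West is most probable.

West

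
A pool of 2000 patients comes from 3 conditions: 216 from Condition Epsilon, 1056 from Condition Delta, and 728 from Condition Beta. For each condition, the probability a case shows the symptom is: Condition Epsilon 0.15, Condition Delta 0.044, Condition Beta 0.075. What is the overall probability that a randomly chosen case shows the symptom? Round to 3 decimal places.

0.067

Compute prior × likelihood for every hypothesis:
  Condition Epsilon: 0.108 × 0.15 = 0.0162
  Condition Delta: 0.528 × 0.044 = 0.023232
  Condition Beta: 0.364 × 0.075 = 0.0273
P(symptomatic) = 0.0162 + 0.023232 + 0.0273 = 0.066732 → 0.067.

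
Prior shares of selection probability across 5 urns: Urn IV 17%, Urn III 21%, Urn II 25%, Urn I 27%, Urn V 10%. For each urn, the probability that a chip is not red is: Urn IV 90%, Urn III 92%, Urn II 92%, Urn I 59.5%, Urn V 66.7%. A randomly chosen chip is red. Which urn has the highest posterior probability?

Taking complements, P(red | each) = Urn IV 0.1, Urn III 0.08, Urn II 0.08, Urn I 0.405, Urn V 0.333.
By Bayes' rule, posterior ∝ prior × likelihood:
  Urn IV: 0.17 × 0.1 = 0.017
  Urn III: 0.21 × 0.08 = 0.0168
  Urn II: 0.25 × 0.08 = 0.02
  Urn I: 0.27 × 0.405 = 0.10935
  Urn V: 0.1 × 0.333 = 0.0333
Total = 0.19645.
Largest term belongs to Urn I, so Urn I is most probable.

Urn I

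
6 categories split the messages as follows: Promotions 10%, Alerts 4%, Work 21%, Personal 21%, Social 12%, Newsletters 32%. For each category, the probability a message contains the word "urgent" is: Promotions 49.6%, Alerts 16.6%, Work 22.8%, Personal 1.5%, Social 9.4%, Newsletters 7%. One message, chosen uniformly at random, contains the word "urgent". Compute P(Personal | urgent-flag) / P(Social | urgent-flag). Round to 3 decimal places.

0.279

By Bayes' rule, posterior ∝ prior × likelihood:
  Promotions: 0.1 × 0.496 = 0.0496
  Alerts: 0.04 × 0.166 = 0.00664
  Work: 0.21 × 0.228 = 0.04788
  Personal: 0.21 × 0.015 = 0.00315
  Social: 0.12 × 0.094 = 0.01128
  Newsletters: 0.32 × 0.07 = 0.0224
Normalizing constant = 0.14095.
The ratio is 0.00315 / 0.01128 (the normalizer cancels) = 0.279.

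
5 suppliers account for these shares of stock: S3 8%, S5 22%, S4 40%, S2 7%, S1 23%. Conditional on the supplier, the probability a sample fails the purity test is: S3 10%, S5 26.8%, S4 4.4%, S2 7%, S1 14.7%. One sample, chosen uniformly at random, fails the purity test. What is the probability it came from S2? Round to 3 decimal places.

By Bayes' rule, posterior ∝ prior × likelihood:
  S3: 0.08 × 0.1 = 0.008
  S5: 0.22 × 0.268 = 0.05896
  S4: 0.4 × 0.044 = 0.0176
  S2: 0.07 × 0.07 = 0.0049
  S1: 0.23 × 0.147 = 0.03381
Total = 0.12327.
P(S2 | evidence) = 0.0049 / 0.12327 ≈ 0.040.

0.040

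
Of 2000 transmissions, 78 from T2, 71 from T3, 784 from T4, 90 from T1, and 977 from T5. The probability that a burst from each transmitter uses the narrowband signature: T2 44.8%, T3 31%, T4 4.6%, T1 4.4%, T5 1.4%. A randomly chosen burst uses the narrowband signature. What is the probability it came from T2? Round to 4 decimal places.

Compute prior × likelihood for every hypothesis:
  T2: 0.039 × 0.448 = 0.017472
  T3: 0.0355 × 0.31 = 0.011005
  T4: 0.392 × 0.046 = 0.018032
  T1: 0.045 × 0.044 = 0.00198
  T5: 0.4885 × 0.014 = 0.006839
Normalizing constant = 0.055328.
P(T2 | evidence) = 0.017472 / 0.055328 ≈ 0.3158.

0.3158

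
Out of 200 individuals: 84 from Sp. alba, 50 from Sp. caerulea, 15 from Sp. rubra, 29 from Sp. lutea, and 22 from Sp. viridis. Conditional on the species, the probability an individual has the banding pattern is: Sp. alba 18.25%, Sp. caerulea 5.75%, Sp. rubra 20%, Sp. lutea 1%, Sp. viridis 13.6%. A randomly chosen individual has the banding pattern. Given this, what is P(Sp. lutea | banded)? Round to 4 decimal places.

Prior × likelihood for each hypothesis:
  Sp. alba: 0.42 × 0.1825 = 0.07665
  Sp. caerulea: 0.25 × 0.0575 = 0.014375
  Sp. rubra: 0.075 × 0.2 = 0.015
  Sp. lutea: 0.145 × 0.01 = 0.00145
  Sp. viridis: 0.11 × 0.136 = 0.01496
Sum = 0.122435.
P(Sp. lutea | evidence) = 0.00145 / 0.122435 ≈ 0.0118.

0.0118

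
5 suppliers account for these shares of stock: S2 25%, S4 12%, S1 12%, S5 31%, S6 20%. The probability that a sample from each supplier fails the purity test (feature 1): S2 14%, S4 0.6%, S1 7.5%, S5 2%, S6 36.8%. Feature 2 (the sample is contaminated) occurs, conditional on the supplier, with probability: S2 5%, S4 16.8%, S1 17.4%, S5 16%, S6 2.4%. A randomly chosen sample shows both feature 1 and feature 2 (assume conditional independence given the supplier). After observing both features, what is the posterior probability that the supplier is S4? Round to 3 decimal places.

By Bayes' rule, posterior ∝ prior × likelihood:
  S2: 0.25 × 0.14 × 0.05 = 0.00175
  S4: 0.12 × 0.006 × 0.168 = 0.00012096
  S1: 0.12 × 0.075 × 0.174 = 0.001566
  S5: 0.31 × 0.02 × 0.16 = 0.000992
  S6: 0.2 × 0.368 × 0.024 = 0.0017664
Normalizing constant = 0.00619536.
P(S4 | evidence) = 0.00012096 / 0.00619536 ≈ 0.020.

0.020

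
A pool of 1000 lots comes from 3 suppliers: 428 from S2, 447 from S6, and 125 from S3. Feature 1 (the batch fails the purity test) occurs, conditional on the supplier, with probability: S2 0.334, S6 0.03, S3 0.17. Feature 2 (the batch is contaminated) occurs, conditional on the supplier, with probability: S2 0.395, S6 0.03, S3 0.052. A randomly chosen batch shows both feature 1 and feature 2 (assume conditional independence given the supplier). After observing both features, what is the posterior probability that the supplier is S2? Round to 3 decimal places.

0.974

Unnormalized posteriors (prior × likelihood):
  S2: 0.428 × 0.334 × 0.395 = 0.05646604
  S6: 0.447 × 0.03 × 0.03 = 0.0004023
  S3: 0.125 × 0.17 × 0.052 = 0.001105
Normalizing constant = 0.05797334.
P(S2 | evidence) = 0.05646604 / 0.05797334 ≈ 0.974.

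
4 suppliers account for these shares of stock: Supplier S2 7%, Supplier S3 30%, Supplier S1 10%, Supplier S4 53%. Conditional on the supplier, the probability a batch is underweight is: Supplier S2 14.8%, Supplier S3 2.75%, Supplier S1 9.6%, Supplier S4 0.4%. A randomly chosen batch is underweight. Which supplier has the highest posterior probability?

Prior × likelihood for each hypothesis:
  Supplier S2: 0.07 × 0.148 = 0.01036
  Supplier S3: 0.3 × 0.0275 = 0.00825
  Supplier S1: 0.1 × 0.096 = 0.0096
  Supplier S4: 0.53 × 0.004 = 0.00212
Normalizing constant = 0.03033.
Largest term belongs to Supplier S2, so Supplier S2 is most probable.

Supplier S2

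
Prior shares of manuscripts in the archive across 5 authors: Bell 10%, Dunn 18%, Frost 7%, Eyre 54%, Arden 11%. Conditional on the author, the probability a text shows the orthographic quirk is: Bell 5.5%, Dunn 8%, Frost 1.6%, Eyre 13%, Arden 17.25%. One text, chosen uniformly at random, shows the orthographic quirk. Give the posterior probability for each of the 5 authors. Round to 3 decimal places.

Compute prior × likelihood for every hypothesis:
  Bell: 0.1 × 0.055 = 0.0055
  Dunn: 0.18 × 0.08 = 0.0144
  Frost: 0.07 × 0.016 = 0.00112
  Eyre: 0.54 × 0.13 = 0.0702
  Arden: 0.11 × 0.1725 = 0.018975
Normalizing constant = 0.110195.
P(Bell | quirk) = 0.0055/0.110195 ≈ 0.050
P(Dunn | quirk) = 0.0144/0.110195 ≈ 0.131
P(Frost | quirk) = 0.00112/0.110195 ≈ 0.010
P(Eyre | quirk) = 0.0702/0.110195 ≈ 0.637
P(Arden | quirk) = 0.018975/0.110195 ≈ 0.172

Bell 0.050, Dunn 0.131, Frost 0.010, Eyre 0.637, Arden 0.172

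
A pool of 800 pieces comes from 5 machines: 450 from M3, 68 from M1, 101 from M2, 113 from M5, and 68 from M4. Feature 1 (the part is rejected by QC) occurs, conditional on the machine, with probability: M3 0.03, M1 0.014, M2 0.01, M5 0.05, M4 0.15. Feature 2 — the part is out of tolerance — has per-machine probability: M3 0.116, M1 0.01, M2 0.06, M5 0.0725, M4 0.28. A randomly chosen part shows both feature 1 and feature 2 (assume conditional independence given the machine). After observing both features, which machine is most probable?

Prior × likelihood for each hypothesis:
  M3: 0.5625 × 0.03 × 0.116 = 0.0019575
  M1: 0.085 × 0.014 × 0.01 = 0.0000119
  M2: 0.12625 × 0.01 × 0.06 = 0.00007575
  M5: 0.14125 × 0.05 × 0.0725 = 0.00051203125
  M4: 0.085 × 0.15 × 0.28 = 0.00357
Total = 0.00612718125.
Largest term belongs to M4, so M4 is most probable.

M4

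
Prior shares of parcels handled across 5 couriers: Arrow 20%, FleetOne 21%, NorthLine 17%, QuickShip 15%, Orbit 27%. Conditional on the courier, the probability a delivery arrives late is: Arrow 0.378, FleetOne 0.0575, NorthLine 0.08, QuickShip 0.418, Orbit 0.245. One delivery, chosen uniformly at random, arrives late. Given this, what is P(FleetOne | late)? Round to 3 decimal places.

0.052

Unnormalized posteriors (prior × likelihood):
  Arrow: 0.2 × 0.378 = 0.0756
  FleetOne: 0.21 × 0.0575 = 0.012075
  NorthLine: 0.17 × 0.08 = 0.0136
  QuickShip: 0.15 × 0.418 = 0.0627
  Orbit: 0.27 × 0.245 = 0.06615
Total = 0.230125.
P(FleetOne | evidence) = 0.012075 / 0.230125 ≈ 0.052.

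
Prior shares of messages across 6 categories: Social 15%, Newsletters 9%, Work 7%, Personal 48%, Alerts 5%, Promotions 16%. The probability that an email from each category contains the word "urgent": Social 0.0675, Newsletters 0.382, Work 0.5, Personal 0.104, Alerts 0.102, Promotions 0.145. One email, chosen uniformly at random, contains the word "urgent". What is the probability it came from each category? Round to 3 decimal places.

Social 0.064, Newsletters 0.218, Work 0.222, Personal 0.317, Alerts 0.032, Promotions 0.147

Prior × likelihood for each hypothesis:
  Social: 0.15 × 0.0675 = 0.010125
  Newsletters: 0.09 × 0.382 = 0.03438
  Work: 0.07 × 0.5 = 0.035
  Personal: 0.48 × 0.104 = 0.04992
  Alerts: 0.05 × 0.102 = 0.0051
  Promotions: 0.16 × 0.145 = 0.0232
Normalizing constant = 0.157725.
P(Social | urgent-flag) = 0.010125/0.157725 ≈ 0.064
P(Newsletters | urgent-flag) = 0.03438/0.157725 ≈ 0.218
P(Work | urgent-flag) = 0.035/0.157725 ≈ 0.222
P(Personal | urgent-flag) = 0.04992/0.157725 ≈ 0.317
P(Alerts | urgent-flag) = 0.0051/0.157725 ≈ 0.032
P(Promotions | urgent-flag) = 0.0232/0.157725 ≈ 0.147
(Check: 0.064+0.218+0.222+0.317+0.032+0.147 = 1.000.)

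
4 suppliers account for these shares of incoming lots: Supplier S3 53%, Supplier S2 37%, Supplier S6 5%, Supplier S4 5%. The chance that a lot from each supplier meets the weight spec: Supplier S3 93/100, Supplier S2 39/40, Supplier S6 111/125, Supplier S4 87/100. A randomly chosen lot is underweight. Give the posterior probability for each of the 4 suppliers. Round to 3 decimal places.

Taking complements, P(underweight | each) = Supplier S3 0.07, Supplier S2 0.025, Supplier S6 0.112, Supplier S4 0.13.
Prior × likelihood for each hypothesis:
  Supplier S3: 0.53 × 0.07 = 0.0371
  Supplier S2: 0.37 × 0.025 = 0.00925
  Supplier S6: 0.05 × 0.112 = 0.0056
  Supplier S4: 0.05 × 0.13 = 0.0065
Total = 0.05845.
P(Supplier S3 | underweight) = 0.0371/0.05845 ≈ 0.635
P(Supplier S2 | underweight) = 0.00925/0.05845 ≈ 0.158
P(Supplier S6 | underweight) = 0.0056/0.05845 ≈ 0.096
P(Supplier S4 | underweight) = 0.0065/0.05845 ≈ 0.111

Supplier S3 0.635, Supplier S2 0.158, Supplier S6 0.096, Supplier S4 0.111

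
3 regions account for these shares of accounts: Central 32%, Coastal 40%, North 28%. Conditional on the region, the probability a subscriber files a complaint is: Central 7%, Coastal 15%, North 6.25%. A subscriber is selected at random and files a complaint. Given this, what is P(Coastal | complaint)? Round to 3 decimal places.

Prior × likelihood for each hypothesis:
  Central: 0.32 × 0.07 = 0.0224
  Coastal: 0.4 × 0.15 = 0.06
  North: 0.28 × 0.0625 = 0.0175
Total = 0.0999.
P(Coastal | evidence) = 0.06 / 0.0999 ≈ 0.601.

0.601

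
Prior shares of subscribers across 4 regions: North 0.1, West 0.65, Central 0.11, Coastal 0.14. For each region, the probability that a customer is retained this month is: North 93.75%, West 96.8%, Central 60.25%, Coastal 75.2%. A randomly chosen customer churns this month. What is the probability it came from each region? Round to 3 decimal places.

North 0.059, West 0.197, Central 0.414, Coastal 0.329

Taking complements, P(churn | each) = North 0.0625, West 0.032, Central 0.3975, Coastal 0.248.
Unnormalized posteriors (prior × likelihood):
  North: 0.1 × 0.0625 = 0.00625
  West: 0.65 × 0.032 = 0.0208
  Central: 0.11 × 0.3975 = 0.043725
  Coastal: 0.14 × 0.248 = 0.03472
Sum = 0.105495.
P(North | churn) = 0.00625/0.105495 ≈ 0.059
P(West | churn) = 0.0208/0.105495 ≈ 0.197
P(Central | churn) = 0.043725/0.105495 ≈ 0.414
P(Coastal | churn) = 0.03472/0.105495 ≈ 0.329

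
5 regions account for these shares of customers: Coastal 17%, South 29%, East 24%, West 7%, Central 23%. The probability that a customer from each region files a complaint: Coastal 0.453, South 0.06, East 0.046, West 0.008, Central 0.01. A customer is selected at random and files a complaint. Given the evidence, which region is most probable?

Coastal

Compute prior × likelihood for every hypothesis:
  Coastal: 0.17 × 0.453 = 0.07701
  South: 0.29 × 0.06 = 0.0174
  East: 0.24 × 0.046 = 0.01104
  West: 0.07 × 0.008 = 0.00056
  Central: 0.23 × 0.01 = 0.0023
Sum = 0.10831.
Largest term belongs to Coastal, so Coastal is most probable.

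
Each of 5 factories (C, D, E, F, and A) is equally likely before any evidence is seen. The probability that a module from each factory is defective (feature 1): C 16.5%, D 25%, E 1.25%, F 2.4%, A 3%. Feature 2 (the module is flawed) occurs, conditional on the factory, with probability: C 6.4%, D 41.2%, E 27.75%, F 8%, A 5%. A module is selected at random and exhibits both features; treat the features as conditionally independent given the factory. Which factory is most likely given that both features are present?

With a uniform prior (1/5 each), posterior ∝ likelihood:
  C: 0.165 × 0.064 = 0.01056
  D: 0.25 × 0.412 = 0.103
  E: 0.0125 × 0.2775 = 0.00346875
  F: 0.024 × 0.08 = 0.00192
  A: 0.03 × 0.05 = 0.0015
Normalizing constant = 0.12044875.
Largest term belongs to D, so D is most probable.

D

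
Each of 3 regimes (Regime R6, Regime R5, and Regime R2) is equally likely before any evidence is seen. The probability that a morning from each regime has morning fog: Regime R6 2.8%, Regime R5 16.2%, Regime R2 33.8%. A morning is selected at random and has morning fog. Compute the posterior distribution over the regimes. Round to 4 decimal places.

With a uniform prior (1/3 each), posterior ∝ likelihood:
  Regime R6: 0.028
  Regime R5: 0.162
  Regime R2: 0.338
Total = 0.528.
P(Regime R6 | fog) = 0.028/0.528 ≈ 0.0530
P(Regime R5 | fog) = 0.162/0.528 ≈ 0.3068
P(Regime R2 | fog) = 0.338/0.528 ≈ 0.6402
(Check: 0.0530+0.3068+0.6402 = 1.0000.)

Regime R6 0.0530, Regime R5 0.3068, Regime R2 0.6402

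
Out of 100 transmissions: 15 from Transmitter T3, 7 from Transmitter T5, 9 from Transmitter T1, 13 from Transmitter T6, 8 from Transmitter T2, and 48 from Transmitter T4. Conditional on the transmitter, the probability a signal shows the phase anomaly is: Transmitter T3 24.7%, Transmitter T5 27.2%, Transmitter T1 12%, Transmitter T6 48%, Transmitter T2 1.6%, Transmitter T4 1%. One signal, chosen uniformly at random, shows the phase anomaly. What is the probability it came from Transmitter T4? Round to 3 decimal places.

Compute prior × likelihood for every hypothesis:
  Transmitter T3: 0.15 × 0.247 = 0.03705
  Transmitter T5: 0.07 × 0.272 = 0.01904
  Transmitter T1: 0.09 × 0.12 = 0.0108
  Transmitter T6: 0.13 × 0.48 = 0.0624
  Transmitter T2: 0.08 × 0.016 = 0.00128
  Transmitter T4: 0.48 × 0.01 = 0.0048
Total = 0.13537.
P(Transmitter T4 | evidence) = 0.0048 / 0.13537 ≈ 0.035.

0.035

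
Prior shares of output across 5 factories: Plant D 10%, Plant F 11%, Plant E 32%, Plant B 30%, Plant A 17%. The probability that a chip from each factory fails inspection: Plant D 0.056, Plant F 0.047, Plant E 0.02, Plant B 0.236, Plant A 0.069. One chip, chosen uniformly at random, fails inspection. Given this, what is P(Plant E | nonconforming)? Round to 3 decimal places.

Prior × likelihood for each hypothesis:
  Plant D: 0.1 × 0.056 = 0.0056
  Plant F: 0.11 × 0.047 = 0.00517
  Plant E: 0.32 × 0.02 = 0.0064
  Plant B: 0.3 × 0.236 = 0.0708
  Plant A: 0.17 × 0.069 = 0.01173
Sum = 0.0997.
P(Plant E | evidence) = 0.0064 / 0.0997 ≈ 0.064.

0.064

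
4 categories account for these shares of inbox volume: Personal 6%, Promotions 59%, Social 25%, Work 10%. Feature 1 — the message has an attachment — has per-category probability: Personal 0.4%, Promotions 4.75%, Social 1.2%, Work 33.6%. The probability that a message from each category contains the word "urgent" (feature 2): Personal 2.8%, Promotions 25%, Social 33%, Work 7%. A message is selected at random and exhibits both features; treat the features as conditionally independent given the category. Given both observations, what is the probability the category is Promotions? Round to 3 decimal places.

Prior × likelihood for each hypothesis:
  Personal: 0.06 × 0.004 × 0.028 = 0.00000672
  Promotions: 0.59 × 0.0475 × 0.25 = 0.00700625
  Social: 0.25 × 0.012 × 0.33 = 0.00099
  Work: 0.1 × 0.336 × 0.07 = 0.002352
Normalizing constant = 0.01035497.
P(Promotions | evidence) = 0.00700625 / 0.01035497 ≈ 0.677.

0.677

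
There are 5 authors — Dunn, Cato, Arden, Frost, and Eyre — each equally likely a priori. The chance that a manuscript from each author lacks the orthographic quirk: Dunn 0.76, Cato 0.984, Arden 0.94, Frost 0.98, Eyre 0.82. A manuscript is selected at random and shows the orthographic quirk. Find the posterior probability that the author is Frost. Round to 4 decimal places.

0.0388

Taking complements, P(quirk | each) = Dunn 0.24, Cato 0.016, Arden 0.06, Frost 0.02, Eyre 0.18.
With a uniform prior (1/5 each), posterior ∝ likelihood:
  Dunn: 0.24
  Cato: 0.016
  Arden: 0.06
  Frost: 0.02
  Eyre: 0.18
Normalizing constant = 0.516.
P(Frost | evidence) = 0.02 / 0.516 ≈ 0.0388.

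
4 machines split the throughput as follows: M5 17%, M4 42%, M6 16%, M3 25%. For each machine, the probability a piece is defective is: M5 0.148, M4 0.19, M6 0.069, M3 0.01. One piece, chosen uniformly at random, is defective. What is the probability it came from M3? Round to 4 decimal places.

Compute prior × likelihood for every hypothesis:
  M5: 0.17 × 0.148 = 0.02516
  M4: 0.42 × 0.19 = 0.0798
  M6: 0.16 × 0.069 = 0.01104
  M3: 0.25 × 0.01 = 0.0025
Normalizing constant = 0.1185.
P(M3 | evidence) = 0.0025 / 0.1185 ≈ 0.0211.

0.0211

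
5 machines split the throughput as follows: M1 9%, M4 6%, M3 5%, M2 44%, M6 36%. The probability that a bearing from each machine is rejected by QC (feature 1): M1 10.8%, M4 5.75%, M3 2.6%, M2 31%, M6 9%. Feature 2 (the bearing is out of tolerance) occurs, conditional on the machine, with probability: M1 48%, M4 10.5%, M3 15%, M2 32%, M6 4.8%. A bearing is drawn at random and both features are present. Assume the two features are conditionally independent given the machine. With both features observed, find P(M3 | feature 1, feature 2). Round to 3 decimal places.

Prior × likelihood for each hypothesis:
  M1: 0.09 × 0.108 × 0.48 = 0.0046656
  M4: 0.06 × 0.0575 × 0.105 = 0.00036225
  M3: 0.05 × 0.026 × 0.15 = 0.000195
  M2: 0.44 × 0.31 × 0.32 = 0.043648
  M6: 0.36 × 0.09 × 0.048 = 0.0015552
Normalizing constant = 0.05042605.
P(M3 | evidence) = 0.000195 / 0.05042605 ≈ 0.004.

0.004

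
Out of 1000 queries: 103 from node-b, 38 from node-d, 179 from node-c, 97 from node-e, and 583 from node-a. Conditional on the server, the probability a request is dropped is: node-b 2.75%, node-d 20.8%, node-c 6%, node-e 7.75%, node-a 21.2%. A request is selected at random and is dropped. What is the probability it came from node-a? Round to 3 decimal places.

0.810

Compute prior × likelihood for every hypothesis:
  node-b: 0.103 × 0.0275 = 0.0028325
  node-d: 0.038 × 0.208 = 0.007904
  node-c: 0.179 × 0.06 = 0.01074
  node-e: 0.097 × 0.0775 = 0.0075175
  node-a: 0.583 × 0.212 = 0.123596
Normalizing constant = 0.15259.
P(node-a | evidence) = 0.123596 / 0.15259 ≈ 0.810.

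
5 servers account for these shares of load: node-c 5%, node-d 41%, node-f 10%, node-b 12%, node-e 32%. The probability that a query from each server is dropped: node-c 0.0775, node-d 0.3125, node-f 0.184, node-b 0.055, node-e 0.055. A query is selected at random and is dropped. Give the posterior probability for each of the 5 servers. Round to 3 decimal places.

Unnormalized posteriors (prior × likelihood):
  node-c: 0.05 × 0.0775 = 0.003875
  node-d: 0.41 × 0.3125 = 0.128125
  node-f: 0.1 × 0.184 = 0.0184
  node-b: 0.12 × 0.055 = 0.0066
  node-e: 0.32 × 0.055 = 0.0176
Total = 0.1746.
P(node-c | dropped) = 0.003875/0.1746 ≈ 0.022
P(node-d | dropped) = 0.128125/0.1746 ≈ 0.734
P(node-f | dropped) = 0.0184/0.1746 ≈ 0.105
P(node-b | dropped) = 0.0066/0.1746 ≈ 0.038
P(node-e | dropped) = 0.0176/0.1746 ≈ 0.101
(Check: 0.022+0.734+0.105+0.038+0.101 = 1.000.)

node-c 0.022, node-d 0.734, node-f 0.105, node-b 0.038, node-e 0.101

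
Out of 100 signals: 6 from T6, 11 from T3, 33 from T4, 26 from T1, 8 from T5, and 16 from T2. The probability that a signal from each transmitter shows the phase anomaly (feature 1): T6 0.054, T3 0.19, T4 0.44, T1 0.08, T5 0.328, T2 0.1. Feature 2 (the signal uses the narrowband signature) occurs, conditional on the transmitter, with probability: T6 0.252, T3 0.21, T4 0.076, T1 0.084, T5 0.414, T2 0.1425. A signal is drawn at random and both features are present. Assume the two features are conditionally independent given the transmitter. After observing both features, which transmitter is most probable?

Prior × likelihood for each hypothesis:
  T6: 0.06 × 0.054 × 0.252 = 0.00081648
  T3: 0.11 × 0.19 × 0.21 = 0.004389
  T4: 0.33 × 0.44 × 0.076 = 0.0110352
  T1: 0.26 × 0.08 × 0.084 = 0.0017472
  T5: 0.08 × 0.328 × 0.414 = 0.01086336
  T2: 0.16 × 0.1 × 0.1425 = 0.00228
Sum = 0.03113124.
Largest term belongs to T4, so T4 is most probable.

T4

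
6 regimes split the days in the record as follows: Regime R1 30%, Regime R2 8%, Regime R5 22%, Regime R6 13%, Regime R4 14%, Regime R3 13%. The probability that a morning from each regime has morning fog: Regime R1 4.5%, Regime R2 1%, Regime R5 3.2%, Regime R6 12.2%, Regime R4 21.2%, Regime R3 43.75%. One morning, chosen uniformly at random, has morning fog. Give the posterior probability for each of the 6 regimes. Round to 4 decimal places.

By Bayes' rule, posterior ∝ prior × likelihood:
  Regime R1: 0.3 × 0.045 = 0.0135
  Regime R2: 0.08 × 0.01 = 0.0008
  Regime R5: 0.22 × 0.032 = 0.00704
  Regime R6: 0.13 × 0.122 = 0.01586
  Regime R4: 0.14 × 0.212 = 0.02968
  Regime R3: 0.13 × 0.4375 = 0.056875
Total = 0.123755.
P(Regime R1 | fog) = 0.0135/0.123755 ≈ 0.1091
P(Regime R2 | fog) = 0.0008/0.123755 ≈ 0.0065
P(Regime R5 | fog) = 0.00704/0.123755 ≈ 0.0569
P(Regime R6 | fog) = 0.01586/0.123755 ≈ 0.1282
P(Regime R4 | fog) = 0.02968/0.123755 ≈ 0.2398
P(Regime R3 | fog) = 0.056875/0.123755 ≈ 0.4596
(Check: 0.1091+0.0065+0.0569+0.1282+0.2398+0.4596 = 1.0001.)

Regime R1 0.1091, Regime R2 0.0065, Regime R5 0.0569, Regime R6 0.1282, Regime R4 0.2398, Regime R3 0.4596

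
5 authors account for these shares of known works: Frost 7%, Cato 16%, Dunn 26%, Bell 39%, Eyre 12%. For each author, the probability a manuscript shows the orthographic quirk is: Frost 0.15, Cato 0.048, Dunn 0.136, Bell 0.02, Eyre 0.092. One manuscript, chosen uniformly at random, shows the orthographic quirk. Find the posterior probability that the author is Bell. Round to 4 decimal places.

0.1078

Compute prior × likelihood for every hypothesis:
  Frost: 0.07 × 0.15 = 0.0105
  Cato: 0.16 × 0.048 = 0.00768
  Dunn: 0.26 × 0.136 = 0.03536
  Bell: 0.39 × 0.02 = 0.0078
  Eyre: 0.12 × 0.092 = 0.01104
Sum = 0.07238.
P(Bell | evidence) = 0.0078 / 0.07238 ≈ 0.1078.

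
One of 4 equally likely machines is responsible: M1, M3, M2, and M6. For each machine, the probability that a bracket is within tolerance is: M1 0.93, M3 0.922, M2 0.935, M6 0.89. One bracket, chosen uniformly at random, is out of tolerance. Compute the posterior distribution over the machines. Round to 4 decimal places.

M1 0.2167, M3 0.2415, M2 0.2012, M6 0.3406

Taking complements, P(oversize | each) = M1 0.07, M3 0.078, M2 0.065, M6 0.11.
Since the prior is uniform, the posterior is proportional to the likelihood:
  M1: 0.07
  M3: 0.078
  M2: 0.065
  M6: 0.11
Normalizing constant = 0.323.
P(M1 | oversize) = 0.07/0.323 ≈ 0.2167
P(M3 | oversize) = 0.078/0.323 ≈ 0.2415
P(M2 | oversize) = 0.065/0.323 ≈ 0.2012
P(M6 | oversize) = 0.11/0.323 ≈ 0.3406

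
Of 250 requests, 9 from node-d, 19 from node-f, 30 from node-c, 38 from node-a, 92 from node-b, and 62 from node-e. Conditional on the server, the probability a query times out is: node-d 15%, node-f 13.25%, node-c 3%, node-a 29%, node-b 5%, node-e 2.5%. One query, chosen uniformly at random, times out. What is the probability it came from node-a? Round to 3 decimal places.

0.502

Unnormalized posteriors (prior × likelihood):
  node-d: 0.036 × 0.15 = 0.0054
  node-f: 0.076 × 0.1325 = 0.01007
  node-c: 0.12 × 0.03 = 0.0036
  node-a: 0.152 × 0.29 = 0.04408
  node-b: 0.368 × 0.05 = 0.0184
  node-e: 0.248 × 0.025 = 0.0062
Normalizing constant = 0.08775.
P(node-a | evidence) = 0.04408 / 0.08775 ≈ 0.502.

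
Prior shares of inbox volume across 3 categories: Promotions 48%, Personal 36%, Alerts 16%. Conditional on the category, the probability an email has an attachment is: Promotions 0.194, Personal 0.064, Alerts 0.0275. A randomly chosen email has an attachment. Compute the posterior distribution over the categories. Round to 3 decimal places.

Prior × likelihood for each hypothesis:
  Promotions: 0.48 × 0.194 = 0.09312
  Personal: 0.36 × 0.064 = 0.02304
  Alerts: 0.16 × 0.0275 = 0.0044
Sum = 0.12056.
P(Promotions | attachment) = 0.09312/0.12056 ≈ 0.772
P(Personal | attachment) = 0.02304/0.12056 ≈ 0.191
P(Alerts | attachment) = 0.0044/0.12056 ≈ 0.036
(Check: 0.772+0.191+0.036 = 0.999.)

Promotions 0.772, Personal 0.191, Alerts 0.036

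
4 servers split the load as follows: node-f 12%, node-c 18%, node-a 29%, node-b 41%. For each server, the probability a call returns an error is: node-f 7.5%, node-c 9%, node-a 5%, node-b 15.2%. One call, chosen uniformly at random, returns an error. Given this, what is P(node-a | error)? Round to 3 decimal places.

By Bayes' rule, posterior ∝ prior × likelihood:
  node-f: 0.12 × 0.075 = 0.009
  node-c: 0.18 × 0.09 = 0.0162
  node-a: 0.29 × 0.05 = 0.0145
  node-b: 0.41 × 0.152 = 0.06232
Normalizing constant = 0.10202.
P(node-a | evidence) = 0.0145 / 0.10202 ≈ 0.142.

0.142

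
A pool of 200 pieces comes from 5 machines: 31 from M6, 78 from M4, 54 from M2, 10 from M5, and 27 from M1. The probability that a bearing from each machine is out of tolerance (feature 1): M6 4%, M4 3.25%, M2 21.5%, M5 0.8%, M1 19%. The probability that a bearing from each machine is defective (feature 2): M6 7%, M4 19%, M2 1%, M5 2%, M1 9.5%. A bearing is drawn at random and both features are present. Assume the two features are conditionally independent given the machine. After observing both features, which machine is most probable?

Unnormalized posteriors (prior × likelihood):
  M6: 0.155 × 0.04 × 0.07 = 0.000434
  M4: 0.39 × 0.0325 × 0.19 = 0.00240825
  M2: 0.27 × 0.215 × 0.01 = 0.0005805
  M5: 0.05 × 0.008 × 0.02 = 0.000008
  M1: 0.135 × 0.19 × 0.095 = 0.00243675
Sum = 0.0058675.
Largest term belongs to M1, so M1 is most probable.

M1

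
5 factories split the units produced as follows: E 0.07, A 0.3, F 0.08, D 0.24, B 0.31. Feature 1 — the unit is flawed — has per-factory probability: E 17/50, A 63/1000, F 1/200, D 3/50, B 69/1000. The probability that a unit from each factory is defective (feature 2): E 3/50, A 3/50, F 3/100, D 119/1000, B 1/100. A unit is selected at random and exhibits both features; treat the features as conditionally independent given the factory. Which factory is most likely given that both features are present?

Unnormalized posteriors (prior × likelihood):
  E: 0.07 × 0.34 × 0.06 = 0.001428
  A: 0.3 × 0.063 × 0.06 = 0.001134
  F: 0.08 × 0.005 × 0.03 = 0.000012
  D: 0.24 × 0.06 × 0.119 = 0.0017136
  B: 0.31 × 0.069 × 0.01 = 0.0002139
Normalizing constant = 0.0045015.
Largest term belongs to D, so D is most probable.

D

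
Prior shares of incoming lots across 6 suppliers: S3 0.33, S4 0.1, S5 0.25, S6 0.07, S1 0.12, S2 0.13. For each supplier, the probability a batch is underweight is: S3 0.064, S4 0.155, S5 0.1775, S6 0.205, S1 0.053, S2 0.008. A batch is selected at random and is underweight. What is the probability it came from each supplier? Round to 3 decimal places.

S3 0.206, S4 0.151, S5 0.432, S6 0.140, S1 0.062, S2 0.010

Compute prior × likelihood for every hypothesis:
  S3: 0.33 × 0.064 = 0.02112
  S4: 0.1 × 0.155 = 0.0155
  S5: 0.25 × 0.1775 = 0.044375
  S6: 0.07 × 0.205 = 0.01435
  S1: 0.12 × 0.053 = 0.00636
  S2: 0.13 × 0.008 = 0.00104
Normalizing constant = 0.102745.
P(S3 | underweight) = 0.02112/0.102745 ≈ 0.206
P(S4 | underweight) = 0.0155/0.102745 ≈ 0.151
P(S5 | underweight) = 0.044375/0.102745 ≈ 0.432
P(S6 | underweight) = 0.01435/0.102745 ≈ 0.140
P(S1 | underweight) = 0.00636/0.102745 ≈ 0.062
P(S2 | underweight) = 0.00104/0.102745 ≈ 0.010
(Check: 0.206+0.151+0.432+0.140+0.062+0.010 = 1.001.)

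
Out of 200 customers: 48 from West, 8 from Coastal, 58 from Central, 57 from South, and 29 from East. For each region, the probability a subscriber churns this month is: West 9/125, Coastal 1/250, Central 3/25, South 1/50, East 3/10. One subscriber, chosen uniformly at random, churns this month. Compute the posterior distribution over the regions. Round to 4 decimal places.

West 0.1703, Coastal 0.0016, Central 0.3431, South 0.0562, East 0.4288

Unnormalized posteriors (prior × likelihood):
  West: 0.24 × 0.072 = 0.01728
  Coastal: 0.04 × 0.004 = 0.00016
  Central: 0.29 × 0.12 = 0.0348
  South: 0.285 × 0.02 = 0.0057
  East: 0.145 × 0.3 = 0.0435
Normalizing constant = 0.10144.
P(West | churn) = 0.01728/0.10144 ≈ 0.1703
P(Coastal | churn) = 0.00016/0.10144 ≈ 0.0016
P(Central | churn) = 0.0348/0.10144 ≈ 0.3431
P(South | churn) = 0.0057/0.10144 ≈ 0.0562
P(East | churn) = 0.0435/0.10144 ≈ 0.4288
(Check: 0.1703+0.0016+0.3431+0.0562+0.4288 = 1.0000.)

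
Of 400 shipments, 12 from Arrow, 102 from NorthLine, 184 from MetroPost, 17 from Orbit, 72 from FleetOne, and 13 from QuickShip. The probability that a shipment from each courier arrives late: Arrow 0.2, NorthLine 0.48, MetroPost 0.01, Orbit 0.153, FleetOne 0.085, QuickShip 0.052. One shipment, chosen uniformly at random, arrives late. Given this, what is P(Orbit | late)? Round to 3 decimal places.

Unnormalized posteriors (prior × likelihood):
  Arrow: 0.03 × 0.2 = 0.006
  NorthLine: 0.255 × 0.48 = 0.1224
  MetroPost: 0.46 × 0.01 = 0.0046
  Orbit: 0.0425 × 0.153 = 0.0065025
  FleetOne: 0.18 × 0.085 = 0.0153
  QuickShip: 0.0325 × 0.052 = 0.00169
Total = 0.1564925.
P(Orbit | evidence) = 0.0065025 / 0.1564925 ≈ 0.042.

0.042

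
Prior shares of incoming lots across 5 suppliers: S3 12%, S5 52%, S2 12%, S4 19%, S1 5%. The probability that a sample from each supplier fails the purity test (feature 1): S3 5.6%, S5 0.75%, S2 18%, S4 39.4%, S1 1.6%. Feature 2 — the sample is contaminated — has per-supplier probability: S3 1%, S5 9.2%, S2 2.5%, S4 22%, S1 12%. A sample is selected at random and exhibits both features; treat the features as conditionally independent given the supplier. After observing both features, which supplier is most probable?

S4

Prior × likelihood for each hypothesis:
  S3: 0.12 × 0.056 × 0.01 = 0.0000672
  S5: 0.52 × 0.0075 × 0.092 = 0.0003588
  S2: 0.12 × 0.18 × 0.025 = 0.00054
  S4: 0.19 × 0.394 × 0.22 = 0.0164692
  S1: 0.05 × 0.016 × 0.12 = 0.000096
Normalizing constant = 0.0175312.
Largest term belongs to S4, so S4 is most probable.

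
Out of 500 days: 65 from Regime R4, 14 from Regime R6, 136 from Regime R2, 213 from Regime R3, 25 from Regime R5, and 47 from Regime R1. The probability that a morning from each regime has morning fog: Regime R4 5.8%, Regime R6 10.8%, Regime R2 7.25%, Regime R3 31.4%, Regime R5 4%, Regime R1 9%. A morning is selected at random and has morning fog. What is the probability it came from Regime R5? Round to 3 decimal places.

0.011

Unnormalized posteriors (prior × likelihood):
  Regime R4: 0.13 × 0.058 = 0.00754
  Regime R6: 0.028 × 0.108 = 0.003024
  Regime R2: 0.272 × 0.0725 = 0.01972
  Regime R3: 0.426 × 0.314 = 0.133764
  Regime R5: 0.05 × 0.04 = 0.002
  Regime R1: 0.094 × 0.09 = 0.00846
Sum = 0.174508.
P(Regime R5 | evidence) = 0.002 / 0.174508 ≈ 0.011.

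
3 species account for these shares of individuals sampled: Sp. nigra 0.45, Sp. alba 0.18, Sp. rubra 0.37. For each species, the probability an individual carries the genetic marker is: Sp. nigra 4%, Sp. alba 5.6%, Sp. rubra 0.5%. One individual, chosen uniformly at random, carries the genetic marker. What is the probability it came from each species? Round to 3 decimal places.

By Bayes' rule, posterior ∝ prior × likelihood:
  Sp. nigra: 0.45 × 0.04 = 0.018
  Sp. alba: 0.18 × 0.056 = 0.01008
  Sp. rubra: 0.37 × 0.005 = 0.00185
Sum = 0.02993.
P(Sp. nigra | marker) = 0.018/0.02993 ≈ 0.601
P(Sp. alba | marker) = 0.01008/0.02993 ≈ 0.337
P(Sp. rubra | marker) = 0.00185/0.02993 ≈ 0.062

Sp. nigra 0.601, Sp. alba 0.337, Sp. rubra 0.062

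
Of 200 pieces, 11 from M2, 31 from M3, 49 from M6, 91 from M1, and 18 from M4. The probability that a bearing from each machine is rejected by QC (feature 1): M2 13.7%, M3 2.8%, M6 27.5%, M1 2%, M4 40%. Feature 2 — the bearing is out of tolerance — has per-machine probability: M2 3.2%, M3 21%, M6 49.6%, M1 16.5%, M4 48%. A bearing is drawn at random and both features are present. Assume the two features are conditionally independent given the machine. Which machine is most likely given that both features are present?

M6

By Bayes' rule, posterior ∝ prior × likelihood:
  M2: 0.055 × 0.137 × 0.032 = 0.00024112
  M3: 0.155 × 0.028 × 0.21 = 0.0009114
  M6: 0.245 × 0.275 × 0.496 = 0.033418
  M1: 0.455 × 0.02 × 0.165 = 0.0015015
  M4: 0.09 × 0.4 × 0.48 = 0.01728
Total = 0.05335202.
Largest term belongs to M6, so M6 is most probable.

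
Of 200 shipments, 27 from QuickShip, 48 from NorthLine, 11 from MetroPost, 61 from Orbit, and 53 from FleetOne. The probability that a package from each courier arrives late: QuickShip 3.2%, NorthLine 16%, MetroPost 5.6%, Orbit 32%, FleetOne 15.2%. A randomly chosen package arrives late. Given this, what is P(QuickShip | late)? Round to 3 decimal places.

Unnormalized posteriors (prior × likelihood):
  QuickShip: 0.135 × 0.032 = 0.00432
  NorthLine: 0.24 × 0.16 = 0.0384
  MetroPost: 0.055 × 0.056 = 0.00308
  Orbit: 0.305 × 0.32 = 0.0976
  FleetOne: 0.265 × 0.152 = 0.04028
Sum = 0.18368.
P(QuickShip | evidence) = 0.00432 / 0.18368 ≈ 0.024.

0.024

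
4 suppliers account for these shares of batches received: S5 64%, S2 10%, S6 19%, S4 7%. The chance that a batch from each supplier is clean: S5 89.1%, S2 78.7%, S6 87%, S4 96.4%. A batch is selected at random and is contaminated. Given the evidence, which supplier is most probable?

S5

Taking complements, P(contaminated | each) = S5 0.109, S2 0.213, S6 0.13, S4 0.036.
Prior × likelihood for each hypothesis:
  S5: 0.64 × 0.109 = 0.06976
  S2: 0.1 × 0.213 = 0.0213
  S6: 0.19 × 0.13 = 0.0247
  S4: 0.07 × 0.036 = 0.00252
Normalizing constant = 0.11828.
Largest term belongs to S5, so S5 is most probable.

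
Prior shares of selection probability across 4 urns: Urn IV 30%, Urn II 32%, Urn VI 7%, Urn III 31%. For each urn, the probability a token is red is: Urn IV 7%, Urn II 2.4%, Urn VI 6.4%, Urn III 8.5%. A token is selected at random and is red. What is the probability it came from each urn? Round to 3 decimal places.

Urn IV 0.353, Urn II 0.129, Urn VI 0.075, Urn III 0.443

Compute prior × likelihood for every hypothesis:
  Urn IV: 0.3 × 0.07 = 0.021
  Urn II: 0.32 × 0.024 = 0.00768
  Urn VI: 0.07 × 0.064 = 0.00448
  Urn III: 0.31 × 0.085 = 0.02635
Normalizing constant = 0.05951.
P(Urn IV | red) = 0.021/0.05951 ≈ 0.353
P(Urn II | red) = 0.00768/0.05951 ≈ 0.129
P(Urn VI | red) = 0.00448/0.05951 ≈ 0.075
P(Urn III | red) = 0.02635/0.05951 ≈ 0.443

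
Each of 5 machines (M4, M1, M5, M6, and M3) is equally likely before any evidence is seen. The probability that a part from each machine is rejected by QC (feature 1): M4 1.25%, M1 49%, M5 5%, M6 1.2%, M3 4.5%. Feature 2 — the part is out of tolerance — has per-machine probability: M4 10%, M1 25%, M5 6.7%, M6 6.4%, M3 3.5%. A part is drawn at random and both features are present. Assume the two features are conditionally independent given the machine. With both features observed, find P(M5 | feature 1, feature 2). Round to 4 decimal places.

Since the prior is uniform, the posterior is proportional to the likelihood:
  M4: 0.0125 × 0.1 = 0.00125
  M1: 0.49 × 0.25 = 0.1225
  M5: 0.05 × 0.067 = 0.00335
  M6: 0.012 × 0.064 = 0.000768
  M3: 0.045 × 0.035 = 0.001575
Total = 0.129443.
P(M5 | evidence) = 0.00335 / 0.129443 ≈ 0.0259.

0.0259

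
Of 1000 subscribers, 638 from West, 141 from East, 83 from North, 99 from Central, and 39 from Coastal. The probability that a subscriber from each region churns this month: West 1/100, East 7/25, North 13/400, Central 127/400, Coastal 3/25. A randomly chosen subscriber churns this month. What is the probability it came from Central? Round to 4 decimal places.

Unnormalized posteriors (prior × likelihood):
  West: 0.638 × 0.01 = 0.00638
  East: 0.141 × 0.28 = 0.03948
  North: 0.083 × 0.0325 = 0.0026975
  Central: 0.099 × 0.3175 = 0.0314325
  Coastal: 0.039 × 0.12 = 0.00468
Sum = 0.08467.
P(Central | evidence) = 0.0314325 / 0.08467 ≈ 0.3712.

0.3712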